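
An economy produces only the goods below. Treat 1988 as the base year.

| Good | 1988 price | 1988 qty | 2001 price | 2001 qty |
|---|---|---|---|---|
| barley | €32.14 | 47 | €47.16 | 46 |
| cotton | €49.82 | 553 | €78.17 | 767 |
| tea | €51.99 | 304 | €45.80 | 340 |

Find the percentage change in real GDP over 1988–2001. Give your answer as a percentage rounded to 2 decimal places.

Real GDP 1988 = Nominal GDP 1988 = 32.14·47 + 49.82·553 + 51.99·304 = 44866.00.
Real GDP 2001 (at 1988 prices) = 32.14·46 + 49.82·767 + 51.99·340 = 57366.98.
Real growth = 57366.98/44866.00 − 1 = 0.2786.

27.86%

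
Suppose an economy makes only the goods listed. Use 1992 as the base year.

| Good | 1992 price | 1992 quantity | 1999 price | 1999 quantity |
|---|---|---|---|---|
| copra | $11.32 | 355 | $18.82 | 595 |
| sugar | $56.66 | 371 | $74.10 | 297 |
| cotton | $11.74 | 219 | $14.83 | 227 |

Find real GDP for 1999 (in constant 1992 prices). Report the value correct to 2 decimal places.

Real GDP 1999 = Σ (p_1992 × q_1999) = 11.32·595 + 56.66·297 + 11.74·227 = 26228.40.

$26228.40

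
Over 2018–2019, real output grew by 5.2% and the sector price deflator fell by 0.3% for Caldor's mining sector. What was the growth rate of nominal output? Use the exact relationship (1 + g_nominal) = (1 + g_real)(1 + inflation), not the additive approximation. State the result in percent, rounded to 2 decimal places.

4.88%

(1 + g_nom) = (1 + g_real)(1 + π) = 1.0520 × 0.9970 = 1.04884.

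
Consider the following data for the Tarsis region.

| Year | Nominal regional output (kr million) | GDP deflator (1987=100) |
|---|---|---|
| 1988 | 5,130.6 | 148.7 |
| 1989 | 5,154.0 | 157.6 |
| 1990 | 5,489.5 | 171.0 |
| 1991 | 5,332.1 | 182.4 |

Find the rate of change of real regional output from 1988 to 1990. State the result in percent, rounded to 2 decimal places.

Real regional output 1988 = 5130.6/1.487 = 3450.30.
Real regional output 1990 = 5489.5/1.710 = 3210.23.
Change = 3210.23/3450.30 − 1 = -0.0696.

-6.96%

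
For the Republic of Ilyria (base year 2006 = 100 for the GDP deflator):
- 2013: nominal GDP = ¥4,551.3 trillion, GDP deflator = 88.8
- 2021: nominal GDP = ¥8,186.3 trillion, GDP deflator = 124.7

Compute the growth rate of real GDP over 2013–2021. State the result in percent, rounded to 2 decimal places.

28.09%

Deflate each year: 2013 → 4551.3/0.888 = 5125.34; 2021 → 8186.3/1.247 = 6564.80.
So real GDP changed by 6564.80/5125.34 − 1 = 0.2809, i.e. 28.09%.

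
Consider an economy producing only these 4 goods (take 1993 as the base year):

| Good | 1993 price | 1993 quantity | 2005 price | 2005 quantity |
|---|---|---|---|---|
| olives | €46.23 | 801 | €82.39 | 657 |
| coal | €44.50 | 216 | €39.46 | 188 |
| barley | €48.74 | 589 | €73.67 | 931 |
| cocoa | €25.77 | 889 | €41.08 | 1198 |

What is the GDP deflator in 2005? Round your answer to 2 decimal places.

Nominal GDP 2005 = 82.39·657 + 39.46·188 + 73.67·931 + 41.08·1198 = 179349.32.
Real GDP 2005 (at 1993 prices) = 46.23·657 + 44.50·188 + 48.74·931 + 25.77·1198 = 114988.51.
Deflator = Nominal/Real × 100 = 179349.32/114988.51 × 100 = 155.972.

155.97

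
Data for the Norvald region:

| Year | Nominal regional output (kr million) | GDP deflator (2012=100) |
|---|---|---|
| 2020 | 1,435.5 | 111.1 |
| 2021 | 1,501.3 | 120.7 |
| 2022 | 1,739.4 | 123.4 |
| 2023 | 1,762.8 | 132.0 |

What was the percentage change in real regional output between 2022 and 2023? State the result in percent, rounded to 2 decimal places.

Real regional output 2022 = 1739.4/1.234 = 1409.56.
Real regional output 2023 = 1762.8/1.320 = 1335.45.
Change = 1335.45/1409.56 − 1 = -0.0526.

-5.26%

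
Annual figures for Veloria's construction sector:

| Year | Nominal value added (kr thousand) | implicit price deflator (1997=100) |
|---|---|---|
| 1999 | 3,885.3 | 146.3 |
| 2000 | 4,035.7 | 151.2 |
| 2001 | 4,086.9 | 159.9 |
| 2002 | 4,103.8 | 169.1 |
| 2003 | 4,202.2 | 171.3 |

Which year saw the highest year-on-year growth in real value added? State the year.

2000: real = 4035.7/1.512 = 2669.11; growth vs 1999 (2655.71) = 0.50%.
2001: real = 4086.9/1.599 = 2555.91; growth vs 2000 (2669.11) = -4.24%.
2002: real = 4103.8/1.691 = 2426.85; growth vs 2001 (2555.91) = -5.05%.
2003: real = 4202.2/1.713 = 2453.12; growth vs 2002 (2426.85) = 1.08%.

2003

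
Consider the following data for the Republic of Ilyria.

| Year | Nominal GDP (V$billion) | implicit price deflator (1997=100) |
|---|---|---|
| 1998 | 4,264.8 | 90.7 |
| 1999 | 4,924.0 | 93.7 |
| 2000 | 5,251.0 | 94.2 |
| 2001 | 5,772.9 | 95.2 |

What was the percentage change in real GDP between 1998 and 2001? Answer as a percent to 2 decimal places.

Real GDP 1998 = 4264.8/0.907 = 4702.09.
Real GDP 2001 = 5772.9/0.952 = 6063.97.
Change = 6063.97/4702.09 − 1 = 0.2896.

28.96%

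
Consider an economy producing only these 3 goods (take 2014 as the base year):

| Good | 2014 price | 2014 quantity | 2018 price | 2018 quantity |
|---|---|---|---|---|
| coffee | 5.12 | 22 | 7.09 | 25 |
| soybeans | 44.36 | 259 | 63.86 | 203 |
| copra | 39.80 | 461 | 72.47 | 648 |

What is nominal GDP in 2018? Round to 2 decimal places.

60101.39

Nominal GDP 2018 = Σ (p_2018 × q_2018) = 7.09·25 + 63.86·203 + 72.47·648 = 60101.39.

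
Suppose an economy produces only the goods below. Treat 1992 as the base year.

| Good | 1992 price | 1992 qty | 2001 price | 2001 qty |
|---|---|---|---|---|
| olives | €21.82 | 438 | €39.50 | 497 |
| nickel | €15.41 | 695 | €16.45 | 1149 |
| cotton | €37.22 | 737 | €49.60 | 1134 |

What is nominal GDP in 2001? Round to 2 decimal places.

€94778.95

Nominal GDP 2001 = Σ (p_2001 × q_2001) = 39.50·497 + 16.45·1149 + 49.60·1134 = 94778.95.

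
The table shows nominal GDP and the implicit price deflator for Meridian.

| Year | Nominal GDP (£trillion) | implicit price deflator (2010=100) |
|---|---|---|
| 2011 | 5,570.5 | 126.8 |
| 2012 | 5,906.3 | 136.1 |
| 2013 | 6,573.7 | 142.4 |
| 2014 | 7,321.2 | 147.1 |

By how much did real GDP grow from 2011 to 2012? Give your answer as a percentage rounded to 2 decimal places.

-1.22%

Real GDP 2011 = 5570.5/1.268 = 4393.14.
Real GDP 2012 = 5906.3/1.361 = 4339.68.
Change = 4339.68/4393.14 − 1 = -0.0122.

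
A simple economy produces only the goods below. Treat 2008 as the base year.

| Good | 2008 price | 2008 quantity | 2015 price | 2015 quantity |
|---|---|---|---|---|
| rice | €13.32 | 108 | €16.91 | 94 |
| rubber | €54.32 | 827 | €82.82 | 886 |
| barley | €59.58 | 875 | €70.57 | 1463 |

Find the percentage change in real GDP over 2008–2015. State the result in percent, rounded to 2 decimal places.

38.63%

Real GDP 2008 = Nominal GDP 2008 = 13.32·108 + 54.32·827 + 59.58·875 = 98493.70.
Real GDP 2015 (at 2008 prices) = 13.32·94 + 54.32·886 + 59.58·1463 = 136545.14.
Real growth = 136545.14/98493.70 − 1 = 0.3863.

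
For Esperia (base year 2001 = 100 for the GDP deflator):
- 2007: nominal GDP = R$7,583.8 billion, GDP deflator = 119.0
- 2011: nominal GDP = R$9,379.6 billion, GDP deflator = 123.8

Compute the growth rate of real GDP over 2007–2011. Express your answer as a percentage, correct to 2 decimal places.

18.88%

Deflate each year: 2007 → 7583.8/1.190 = 6372.94; 2011 → 9379.6/1.238 = 7576.41.
So real GDP changed by 7576.41/6372.94 − 1 = 0.1888, i.e. 18.88%.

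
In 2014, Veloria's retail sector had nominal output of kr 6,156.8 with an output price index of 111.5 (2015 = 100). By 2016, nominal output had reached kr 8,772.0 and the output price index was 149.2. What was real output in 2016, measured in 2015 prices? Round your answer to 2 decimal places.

kr 5,879.36

Real output = Nominal / (output price index/100) = 8772.0 / 1.492 = 5879.36.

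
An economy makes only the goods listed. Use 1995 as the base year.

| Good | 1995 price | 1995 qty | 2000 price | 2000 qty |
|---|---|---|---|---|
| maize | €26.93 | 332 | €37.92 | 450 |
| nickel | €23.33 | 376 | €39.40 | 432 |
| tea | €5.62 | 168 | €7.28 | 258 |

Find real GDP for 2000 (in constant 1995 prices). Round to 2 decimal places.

€23647.02

Real GDP 2000 = Σ (p_1995 × q_2000) = 26.93·450 + 23.33·432 + 5.62·258 = 23647.02.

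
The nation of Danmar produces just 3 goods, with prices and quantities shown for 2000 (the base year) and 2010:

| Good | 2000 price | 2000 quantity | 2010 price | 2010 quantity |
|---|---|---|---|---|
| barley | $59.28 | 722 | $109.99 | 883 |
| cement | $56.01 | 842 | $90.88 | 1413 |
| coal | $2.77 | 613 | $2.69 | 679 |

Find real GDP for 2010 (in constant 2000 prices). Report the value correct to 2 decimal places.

Real GDP 2010 = Σ (p_2000 × q_2010) = 59.28·883 + 56.01·1413 + 2.77·679 = 133367.20.

$133367.20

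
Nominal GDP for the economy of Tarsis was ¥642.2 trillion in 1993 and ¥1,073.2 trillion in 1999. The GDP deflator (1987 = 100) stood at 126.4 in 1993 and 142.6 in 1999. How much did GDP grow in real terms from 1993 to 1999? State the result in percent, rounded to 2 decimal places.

48.13%

Real GDP 1993 = 642.2 / 1.264 = 508.07.
Real GDP 1999 = 1073.2 / 1.426 = 752.59.
Real growth = 752.59 / 508.07 − 1 = 0.4813.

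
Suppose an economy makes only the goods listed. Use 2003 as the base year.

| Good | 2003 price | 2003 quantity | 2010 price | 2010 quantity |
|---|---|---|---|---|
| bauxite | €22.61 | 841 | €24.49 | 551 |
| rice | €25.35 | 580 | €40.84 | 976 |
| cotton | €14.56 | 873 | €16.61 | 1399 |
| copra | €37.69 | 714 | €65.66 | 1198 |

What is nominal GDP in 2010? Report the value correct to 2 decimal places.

€155251.90

Nominal GDP 2010 = Σ (p_2010 × q_2010) = 24.49·551 + 40.84·976 + 16.61·1399 + 65.66·1198 = 155251.90.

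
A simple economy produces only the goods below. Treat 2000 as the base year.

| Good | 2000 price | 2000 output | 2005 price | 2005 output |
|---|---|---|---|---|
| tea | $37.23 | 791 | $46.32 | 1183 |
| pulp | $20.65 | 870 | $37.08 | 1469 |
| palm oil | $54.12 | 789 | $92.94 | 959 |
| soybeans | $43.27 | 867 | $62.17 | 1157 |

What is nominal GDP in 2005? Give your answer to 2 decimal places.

$270327.23

Nominal GDP 2005 = Σ (p_2005 × q_2005) = 46.32·1183 + 37.08·1469 + 92.94·959 + 62.17·1157 = 270327.23.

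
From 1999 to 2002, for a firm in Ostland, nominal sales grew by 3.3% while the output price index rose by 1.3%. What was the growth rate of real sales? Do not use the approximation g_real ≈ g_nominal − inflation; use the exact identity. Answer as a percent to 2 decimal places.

(1 + g_nom) = (1 + g_real)(1 + π), so g_real = 1.0330 / 1.0130 − 1 = 0.01974.

1.97%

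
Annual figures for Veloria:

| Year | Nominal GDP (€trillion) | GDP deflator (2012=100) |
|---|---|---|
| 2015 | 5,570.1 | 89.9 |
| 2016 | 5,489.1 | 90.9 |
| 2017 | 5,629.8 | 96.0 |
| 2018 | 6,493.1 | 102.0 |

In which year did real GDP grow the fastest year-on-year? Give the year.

2016: real = 5489.1/0.909 = 6038.61; growth vs 2015 (6195.88) = -2.54%.
2017: real = 5629.8/0.960 = 5864.38; growth vs 2016 (6038.61) = -2.89%.
2018: real = 6493.1/1.020 = 6365.78; growth vs 2017 (5864.38) = 8.55%.

2018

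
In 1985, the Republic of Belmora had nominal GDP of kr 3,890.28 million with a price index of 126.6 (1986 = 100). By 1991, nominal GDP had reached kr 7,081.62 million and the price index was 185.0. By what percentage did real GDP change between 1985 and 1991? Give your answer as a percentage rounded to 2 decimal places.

24.57%

Real GDP 1985 = 3890.28 / 1.266 = 3072.89.
Real GDP 1991 = 7081.62 / 1.850 = 3827.90.
Real growth = 3827.90 / 3072.89 − 1 = 0.2457.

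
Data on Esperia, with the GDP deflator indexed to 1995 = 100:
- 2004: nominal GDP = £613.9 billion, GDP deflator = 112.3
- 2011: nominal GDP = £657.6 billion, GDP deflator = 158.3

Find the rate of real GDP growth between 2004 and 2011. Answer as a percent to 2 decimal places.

-24.01%

Deflate each year: 2004 → 613.9/1.123 = 546.66; 2011 → 657.6/1.583 = 415.41.
So real GDP changed by 415.41/546.66 − 1 = -0.2401, i.e. -24.01%.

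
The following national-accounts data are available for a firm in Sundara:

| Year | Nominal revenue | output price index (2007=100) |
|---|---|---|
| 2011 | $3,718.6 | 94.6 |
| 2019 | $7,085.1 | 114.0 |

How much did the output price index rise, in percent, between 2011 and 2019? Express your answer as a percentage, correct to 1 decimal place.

Price-level change = 114.0 / 94.6 − 1 = 0.2051.

20.5%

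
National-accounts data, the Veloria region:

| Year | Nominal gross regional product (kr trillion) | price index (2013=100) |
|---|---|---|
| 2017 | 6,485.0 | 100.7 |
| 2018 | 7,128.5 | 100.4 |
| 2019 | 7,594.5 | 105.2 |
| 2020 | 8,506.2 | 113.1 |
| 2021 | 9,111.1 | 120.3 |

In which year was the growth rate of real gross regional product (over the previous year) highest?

2018

2018: real = 7128.5/1.004 = 7100.10; growth vs 2017 (6439.92) = 10.25%.
2019: real = 7594.5/1.052 = 7219.11; growth vs 2018 (7100.10) = 1.68%.
2020: real = 8506.2/1.131 = 7520.95; growth vs 2019 (7219.11) = 4.18%.
2021: real = 9111.1/1.203 = 7573.65; growth vs 2020 (7520.95) = 0.70%.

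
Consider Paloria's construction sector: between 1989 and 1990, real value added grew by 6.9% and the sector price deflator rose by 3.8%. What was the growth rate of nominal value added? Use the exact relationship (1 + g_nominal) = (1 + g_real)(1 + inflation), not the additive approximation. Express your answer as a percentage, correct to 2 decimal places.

(1 + g_nom) = (1 + g_real)(1 + π) = 1.0690 × 1.0380 = 1.10962.

10.96%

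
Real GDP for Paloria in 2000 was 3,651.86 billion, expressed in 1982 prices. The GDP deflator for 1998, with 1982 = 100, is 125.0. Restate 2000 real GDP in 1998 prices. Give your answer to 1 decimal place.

Real GDP in 1998 prices = Real GDP in 1982 prices × (P_1998/P_1982) = 3651.86 × 1.250 = 4564.83.

4,564.8 billion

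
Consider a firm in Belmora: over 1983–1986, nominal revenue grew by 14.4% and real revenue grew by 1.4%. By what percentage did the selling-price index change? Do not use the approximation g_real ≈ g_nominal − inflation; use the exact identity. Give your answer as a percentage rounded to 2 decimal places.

(1 + g_nom) = (1 + g_real)(1 + π), so π = 1.1440 / 1.0140 − 1 = 0.12821.

12.82%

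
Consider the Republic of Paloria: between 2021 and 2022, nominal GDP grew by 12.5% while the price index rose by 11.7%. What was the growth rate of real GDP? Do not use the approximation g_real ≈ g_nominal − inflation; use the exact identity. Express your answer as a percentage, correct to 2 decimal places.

(1 + g_nom) = (1 + g_real)(1 + π), so g_real = 1.1250 / 1.1170 − 1 = 0.00716.

0.72%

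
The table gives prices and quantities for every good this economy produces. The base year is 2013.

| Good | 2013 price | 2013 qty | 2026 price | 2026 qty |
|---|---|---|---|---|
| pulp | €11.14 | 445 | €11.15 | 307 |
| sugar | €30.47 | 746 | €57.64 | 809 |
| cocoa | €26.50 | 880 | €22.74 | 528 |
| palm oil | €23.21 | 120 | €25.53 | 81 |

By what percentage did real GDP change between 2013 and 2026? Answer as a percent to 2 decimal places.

Real GDP 2013 = Nominal GDP 2013 = 11.14·445 + 30.47·746 + 26.50·880 + 23.21·120 = 53793.12.
Real GDP 2026 (at 2013 prices) = 11.14·307 + 30.47·809 + 26.50·528 + 23.21·81 = 43942.22.
Real growth = 43942.22/53793.12 − 1 = -0.1831.

-18.31%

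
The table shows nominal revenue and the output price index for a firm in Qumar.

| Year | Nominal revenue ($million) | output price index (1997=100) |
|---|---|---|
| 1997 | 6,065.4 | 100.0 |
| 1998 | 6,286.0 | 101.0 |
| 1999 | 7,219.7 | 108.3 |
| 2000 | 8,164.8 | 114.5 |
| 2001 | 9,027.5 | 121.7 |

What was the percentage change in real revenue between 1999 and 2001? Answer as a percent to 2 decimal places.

11.27%

Real revenue 1999 = 7219.7/1.083 = 6666.39.
Real revenue 2001 = 9027.5/1.217 = 7417.83.
Change = 7417.83/6666.39 − 1 = 0.1127.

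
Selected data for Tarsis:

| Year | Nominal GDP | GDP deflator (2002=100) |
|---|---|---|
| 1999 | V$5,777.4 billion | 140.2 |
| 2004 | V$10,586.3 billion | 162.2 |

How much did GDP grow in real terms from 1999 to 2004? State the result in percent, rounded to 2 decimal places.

Deflate each year: 1999 → 5777.4/1.402 = 4120.83; 2004 → 10586.3/1.622 = 6526.70.
So real GDP changed by 6526.70/4120.83 − 1 = 0.5838, i.e. 58.38%.

58.38%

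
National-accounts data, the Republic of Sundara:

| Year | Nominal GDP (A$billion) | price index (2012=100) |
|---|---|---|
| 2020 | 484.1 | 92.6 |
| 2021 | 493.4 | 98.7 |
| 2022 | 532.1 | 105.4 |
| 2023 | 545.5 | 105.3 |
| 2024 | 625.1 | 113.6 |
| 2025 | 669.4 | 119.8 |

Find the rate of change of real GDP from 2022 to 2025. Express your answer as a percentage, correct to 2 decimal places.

10.68%

Real GDP 2022 = 532.1/1.054 = 504.84.
Real GDP 2025 = 669.4/1.198 = 558.76.
Change = 558.76/504.84 − 1 = 0.1068.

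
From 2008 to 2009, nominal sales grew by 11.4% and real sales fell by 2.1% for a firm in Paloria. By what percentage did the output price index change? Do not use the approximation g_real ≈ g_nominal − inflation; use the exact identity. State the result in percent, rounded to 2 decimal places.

(1 + g_nom) = (1 + g_real)(1 + π), so π = 1.1140 / 0.9790 − 1 = 0.13790.

13.79%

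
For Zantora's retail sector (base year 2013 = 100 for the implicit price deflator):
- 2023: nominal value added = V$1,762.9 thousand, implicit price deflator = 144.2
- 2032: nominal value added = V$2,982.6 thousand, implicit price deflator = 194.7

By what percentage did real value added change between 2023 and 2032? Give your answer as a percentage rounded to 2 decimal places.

25.30%

Real value added 2023 = 1762.9 / 1.442 = 1222.54.
Real value added 2032 = 2982.6 / 1.947 = 1531.90.
Real growth = 1531.90 / 1222.54 − 1 = 0.2530.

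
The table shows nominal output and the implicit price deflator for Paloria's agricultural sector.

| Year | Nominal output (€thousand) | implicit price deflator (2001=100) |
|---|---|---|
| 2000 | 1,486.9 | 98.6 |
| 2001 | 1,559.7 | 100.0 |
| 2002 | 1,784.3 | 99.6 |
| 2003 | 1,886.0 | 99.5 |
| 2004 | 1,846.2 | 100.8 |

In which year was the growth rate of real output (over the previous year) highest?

2001: real = 1559.7/1.000 = 1559.70; growth vs 2000 (1508.01) = 3.43%.
2002: real = 1784.3/0.996 = 1791.47; growth vs 2001 (1559.70) = 14.86%.
2003: real = 1886.0/0.995 = 1895.48; growth vs 2002 (1791.47) = 5.81%.
2004: real = 1846.2/1.008 = 1831.55; growth vs 2003 (1895.48) = -3.37%.

2002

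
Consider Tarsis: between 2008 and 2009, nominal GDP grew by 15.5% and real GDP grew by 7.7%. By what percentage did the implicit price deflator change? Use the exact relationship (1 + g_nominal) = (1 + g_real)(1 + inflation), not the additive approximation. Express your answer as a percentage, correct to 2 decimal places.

7.24%

(1 + g_nom) = (1 + g_real)(1 + π), so π = 1.1550 / 1.0770 − 1 = 0.07242.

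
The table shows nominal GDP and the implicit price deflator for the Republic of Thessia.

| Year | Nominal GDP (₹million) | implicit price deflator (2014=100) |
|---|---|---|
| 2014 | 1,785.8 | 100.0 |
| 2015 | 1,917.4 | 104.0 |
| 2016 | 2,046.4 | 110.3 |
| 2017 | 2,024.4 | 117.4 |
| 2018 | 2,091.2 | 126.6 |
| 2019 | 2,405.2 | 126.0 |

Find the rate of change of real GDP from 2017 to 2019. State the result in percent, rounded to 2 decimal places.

Real GDP 2017 = 2024.4/1.174 = 1724.36.
Real GDP 2019 = 2405.2/1.260 = 1908.89.
Change = 1908.89/1724.36 − 1 = 0.1070.

10.70%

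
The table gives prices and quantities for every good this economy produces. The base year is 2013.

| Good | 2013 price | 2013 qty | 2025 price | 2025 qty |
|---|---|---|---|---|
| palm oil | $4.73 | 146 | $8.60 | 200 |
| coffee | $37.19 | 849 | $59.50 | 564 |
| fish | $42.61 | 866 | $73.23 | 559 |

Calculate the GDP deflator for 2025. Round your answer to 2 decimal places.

166.62

Nominal GDP 2025 = 8.60·200 + 59.50·564 + 73.23·559 = 76213.57.
Real GDP 2025 (at 2013 prices) = 4.73·200 + 37.19·564 + 42.61·559 = 45740.15.
Deflator = Nominal/Real × 100 = 76213.57/45740.15 × 100 = 166.623.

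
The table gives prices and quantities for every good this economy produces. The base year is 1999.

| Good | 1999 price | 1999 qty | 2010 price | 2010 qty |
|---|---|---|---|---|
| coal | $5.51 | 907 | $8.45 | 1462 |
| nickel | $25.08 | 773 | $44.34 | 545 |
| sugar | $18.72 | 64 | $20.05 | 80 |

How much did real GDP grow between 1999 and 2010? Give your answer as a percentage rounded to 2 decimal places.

Real GDP 1999 = Nominal GDP 1999 = 5.51·907 + 25.08·773 + 18.72·64 = 25582.49.
Real GDP 2010 (at 1999 prices) = 5.51·1462 + 25.08·545 + 18.72·80 = 23221.82.
Real growth = 23221.82/25582.49 − 1 = -0.0923.

-9.23%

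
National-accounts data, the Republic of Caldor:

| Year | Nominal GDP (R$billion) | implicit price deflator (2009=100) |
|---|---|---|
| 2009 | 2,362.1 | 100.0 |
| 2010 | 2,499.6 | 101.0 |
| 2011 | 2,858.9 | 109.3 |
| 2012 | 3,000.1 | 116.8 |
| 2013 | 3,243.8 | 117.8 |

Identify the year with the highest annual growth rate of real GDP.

2013

2010: real = 2499.6/1.010 = 2474.85; growth vs 2009 (2362.10) = 4.77%.
2011: real = 2858.9/1.093 = 2615.65; growth vs 2010 (2474.85) = 5.69%.
2012: real = 3000.1/1.168 = 2568.58; growth vs 2011 (2615.65) = -1.80%.
2013: real = 3243.8/1.178 = 2753.65; growth vs 2012 (2568.58) = 7.21%.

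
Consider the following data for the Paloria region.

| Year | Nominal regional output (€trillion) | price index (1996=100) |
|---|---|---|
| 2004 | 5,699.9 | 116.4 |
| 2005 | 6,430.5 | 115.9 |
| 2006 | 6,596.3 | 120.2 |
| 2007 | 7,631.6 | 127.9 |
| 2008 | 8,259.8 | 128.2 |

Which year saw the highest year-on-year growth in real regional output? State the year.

2005: real = 6430.5/1.159 = 5548.32; growth vs 2004 (4896.82) = 13.30%.
2006: real = 6596.3/1.202 = 5487.77; growth vs 2005 (5548.32) = -1.09%.
2007: real = 7631.6/1.279 = 5966.85; growth vs 2006 (5487.77) = 8.73%.
2008: real = 8259.8/1.282 = 6442.90; growth vs 2007 (5966.85) = 7.98%.

2005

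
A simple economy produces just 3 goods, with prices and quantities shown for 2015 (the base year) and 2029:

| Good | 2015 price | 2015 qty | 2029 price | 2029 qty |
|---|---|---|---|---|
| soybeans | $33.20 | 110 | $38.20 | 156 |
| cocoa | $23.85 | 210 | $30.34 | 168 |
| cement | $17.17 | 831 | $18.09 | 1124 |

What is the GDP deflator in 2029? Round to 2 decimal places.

110.20

Nominal GDP 2029 = 38.20·156 + 30.34·168 + 18.09·1124 = 31389.48.
Real GDP 2029 (at 2015 prices) = 33.20·156 + 23.85·168 + 17.17·1124 = 28485.08.
Deflator = Nominal/Real × 100 = 31389.48/28485.08 × 100 = 110.196.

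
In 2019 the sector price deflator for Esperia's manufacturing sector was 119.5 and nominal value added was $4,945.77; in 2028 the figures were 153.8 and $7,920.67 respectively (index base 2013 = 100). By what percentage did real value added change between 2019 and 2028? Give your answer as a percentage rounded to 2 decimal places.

Real value added 2019 = 4945.77 / 1.195 = 4138.72.
Real value added 2028 = 7920.67 / 1.538 = 5149.98.
Real growth = 5149.98 / 4138.72 − 1 = 0.2443.

24.43%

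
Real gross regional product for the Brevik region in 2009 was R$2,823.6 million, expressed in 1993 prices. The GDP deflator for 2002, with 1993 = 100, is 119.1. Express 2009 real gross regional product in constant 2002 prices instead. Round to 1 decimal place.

Real gross regional product in 2002 prices = Real gross regional product in 1993 prices × (P_2002/P_1993) = 2823.6 × 1.191 = 3362.91.

R$3,362.9 million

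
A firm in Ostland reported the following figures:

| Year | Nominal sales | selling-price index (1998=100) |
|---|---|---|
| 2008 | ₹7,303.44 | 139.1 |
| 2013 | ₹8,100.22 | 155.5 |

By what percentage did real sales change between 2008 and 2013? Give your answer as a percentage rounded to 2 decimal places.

-0.79%

Deflate each year: 2008 → 7303.44/1.391 = 5250.50; 2013 → 8100.22/1.555 = 5209.14.
So real sales changed by 5209.14/5250.50 − 1 = -0.0079, i.e. -0.79%.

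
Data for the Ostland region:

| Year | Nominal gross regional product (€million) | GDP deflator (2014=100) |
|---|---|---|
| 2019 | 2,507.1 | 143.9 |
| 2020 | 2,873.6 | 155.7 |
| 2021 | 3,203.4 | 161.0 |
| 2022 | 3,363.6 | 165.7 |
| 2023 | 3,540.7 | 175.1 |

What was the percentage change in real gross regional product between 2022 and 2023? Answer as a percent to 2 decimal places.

-0.39%

Real gross regional product 2022 = 3363.6/1.657 = 2029.93.
Real gross regional product 2023 = 3540.7/1.751 = 2022.10.
Change = 2022.10/2029.93 − 1 = -0.0039.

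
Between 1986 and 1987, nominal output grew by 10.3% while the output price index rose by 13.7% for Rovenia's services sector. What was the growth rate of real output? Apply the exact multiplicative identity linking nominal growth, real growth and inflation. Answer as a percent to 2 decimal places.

(1 + g_nom) = (1 + g_real)(1 + π), so g_real = 1.1030 / 1.1370 − 1 = -0.02990.

-2.99%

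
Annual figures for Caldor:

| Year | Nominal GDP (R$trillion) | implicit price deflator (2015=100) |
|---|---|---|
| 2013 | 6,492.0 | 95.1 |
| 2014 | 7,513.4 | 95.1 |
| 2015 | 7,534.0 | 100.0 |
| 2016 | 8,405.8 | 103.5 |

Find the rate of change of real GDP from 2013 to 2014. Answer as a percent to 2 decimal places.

Real GDP 2013 = 6492.0/0.951 = 6826.50.
Real GDP 2014 = 7513.4/0.951 = 7900.53.
Change = 7900.53/6826.50 − 1 = 0.1573.

15.73%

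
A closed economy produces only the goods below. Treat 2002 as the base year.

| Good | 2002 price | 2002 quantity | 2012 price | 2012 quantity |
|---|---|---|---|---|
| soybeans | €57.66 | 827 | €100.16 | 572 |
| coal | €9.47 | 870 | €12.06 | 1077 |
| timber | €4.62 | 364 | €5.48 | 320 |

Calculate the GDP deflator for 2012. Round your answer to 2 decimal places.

Nominal GDP 2012 = 100.16·572 + 12.06·1077 + 5.48·320 = 72033.74.
Real GDP 2012 (at 2002 prices) = 57.66·572 + 9.47·1077 + 4.62·320 = 44659.11.
Deflator = Nominal/Real × 100 = 72033.74/44659.11 × 100 = 161.297.

161.30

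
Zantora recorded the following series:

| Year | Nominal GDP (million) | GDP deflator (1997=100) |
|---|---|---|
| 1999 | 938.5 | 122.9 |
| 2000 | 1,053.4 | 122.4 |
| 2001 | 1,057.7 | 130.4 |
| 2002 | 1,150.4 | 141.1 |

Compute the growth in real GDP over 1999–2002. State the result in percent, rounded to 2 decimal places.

Real GDP 1999 = 938.5/1.229 = 763.63.
Real GDP 2002 = 1150.4/1.411 = 815.31.
Change = 815.31/763.63 − 1 = 0.0677.

6.77%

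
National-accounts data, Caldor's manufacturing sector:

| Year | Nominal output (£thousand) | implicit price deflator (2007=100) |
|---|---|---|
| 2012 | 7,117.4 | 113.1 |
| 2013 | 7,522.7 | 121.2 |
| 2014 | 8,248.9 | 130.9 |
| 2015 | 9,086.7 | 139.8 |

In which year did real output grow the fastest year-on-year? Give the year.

2015

2013: real = 7522.7/1.212 = 6206.85; growth vs 2012 (6293.02) = -1.37%.
2014: real = 8248.9/1.309 = 6301.68; growth vs 2013 (6206.85) = 1.53%.
2015: real = 9086.7/1.398 = 6499.79; growth vs 2014 (6301.68) = 3.14%.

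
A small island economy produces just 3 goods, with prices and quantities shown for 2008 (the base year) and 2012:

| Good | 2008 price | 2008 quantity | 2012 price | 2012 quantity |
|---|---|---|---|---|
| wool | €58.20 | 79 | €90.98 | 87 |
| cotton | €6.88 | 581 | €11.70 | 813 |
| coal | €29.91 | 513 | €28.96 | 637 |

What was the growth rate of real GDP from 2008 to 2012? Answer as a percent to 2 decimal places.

24.11%

Real GDP 2008 = Nominal GDP 2008 = 58.20·79 + 6.88·581 + 29.91·513 = 23938.91.
Real GDP 2012 (at 2008 prices) = 58.20·87 + 6.88·813 + 29.91·637 = 29709.51.
Real growth = 29709.51/23938.91 − 1 = 0.2411.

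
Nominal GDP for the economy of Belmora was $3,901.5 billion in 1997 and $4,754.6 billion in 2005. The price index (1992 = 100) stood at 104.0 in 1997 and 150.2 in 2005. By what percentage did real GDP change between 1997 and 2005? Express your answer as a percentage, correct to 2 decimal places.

-15.62%

Deflate each year: 1997 → 3901.5/1.040 = 3751.44; 2005 → 4754.6/1.502 = 3165.51.
So real GDP changed by 3165.51/3751.44 − 1 = -0.1562, i.e. -15.62%.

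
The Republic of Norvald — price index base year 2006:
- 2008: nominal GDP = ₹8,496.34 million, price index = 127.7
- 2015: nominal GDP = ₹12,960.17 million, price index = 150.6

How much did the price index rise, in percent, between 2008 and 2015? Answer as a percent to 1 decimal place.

17.9%

Price-level change = 150.6 / 127.7 − 1 = 0.1793.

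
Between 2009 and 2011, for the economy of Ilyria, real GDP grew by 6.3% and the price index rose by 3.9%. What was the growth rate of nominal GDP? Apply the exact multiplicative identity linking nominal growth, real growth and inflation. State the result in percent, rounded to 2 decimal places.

(1 + g_nom) = (1 + g_real)(1 + π) = 1.0630 × 1.0390 = 1.10446.

10.45%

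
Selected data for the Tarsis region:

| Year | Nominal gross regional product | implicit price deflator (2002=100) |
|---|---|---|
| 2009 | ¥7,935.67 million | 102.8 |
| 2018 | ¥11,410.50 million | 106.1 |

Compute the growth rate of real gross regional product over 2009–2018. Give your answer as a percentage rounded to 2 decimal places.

Real gross regional product 2009 = 7935.67 / 1.028 = 7719.52.
Real gross regional product 2018 = 11410.50 / 1.061 = 10754.48.
Real growth = 10754.48 / 7719.52 − 1 = 0.3932.

39.32%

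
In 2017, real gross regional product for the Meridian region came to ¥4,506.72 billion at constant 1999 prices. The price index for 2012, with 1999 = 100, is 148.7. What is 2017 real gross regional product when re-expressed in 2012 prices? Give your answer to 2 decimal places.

¥6,701.49 billion

Real gross regional product in 2012 prices = Real gross regional product in 1999 prices × (P_2012/P_1999) = 4506.72 × 1.487 = 6701.49.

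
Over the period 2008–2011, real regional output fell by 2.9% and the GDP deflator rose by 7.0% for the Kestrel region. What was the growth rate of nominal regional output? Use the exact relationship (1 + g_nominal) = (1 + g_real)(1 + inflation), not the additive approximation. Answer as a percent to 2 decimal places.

3.90%

(1 + g_nom) = (1 + g_real)(1 + π) = 0.9710 × 1.0700 = 1.03897.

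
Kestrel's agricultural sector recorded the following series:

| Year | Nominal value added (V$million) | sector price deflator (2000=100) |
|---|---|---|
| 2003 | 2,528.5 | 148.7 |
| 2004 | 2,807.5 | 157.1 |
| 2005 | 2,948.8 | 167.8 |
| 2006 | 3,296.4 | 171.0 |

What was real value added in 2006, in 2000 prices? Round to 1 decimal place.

Real value added 2006 = 3296.4 / 1.710 = 1927.72.

V$1,927.7 million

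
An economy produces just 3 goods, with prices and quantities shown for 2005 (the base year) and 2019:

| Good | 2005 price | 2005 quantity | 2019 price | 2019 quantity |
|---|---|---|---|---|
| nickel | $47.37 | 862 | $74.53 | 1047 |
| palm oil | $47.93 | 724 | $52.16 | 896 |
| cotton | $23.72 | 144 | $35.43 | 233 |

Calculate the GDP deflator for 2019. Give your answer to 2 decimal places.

Nominal GDP 2019 = 74.53·1047 + 52.16·896 + 35.43·233 = 133023.46.
Real GDP 2019 (at 2005 prices) = 47.37·1047 + 47.93·896 + 23.72·233 = 98068.43.
Deflator = Nominal/Real × 100 = 133023.46/98068.43 × 100 = 135.644.

135.64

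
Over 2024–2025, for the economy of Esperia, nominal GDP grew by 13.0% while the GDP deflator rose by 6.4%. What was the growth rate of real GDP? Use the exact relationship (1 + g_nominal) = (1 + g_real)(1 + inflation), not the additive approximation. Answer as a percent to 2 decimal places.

6.20%

(1 + g_nom) = (1 + g_real)(1 + π), so g_real = 1.1300 / 1.0640 − 1 = 0.06203.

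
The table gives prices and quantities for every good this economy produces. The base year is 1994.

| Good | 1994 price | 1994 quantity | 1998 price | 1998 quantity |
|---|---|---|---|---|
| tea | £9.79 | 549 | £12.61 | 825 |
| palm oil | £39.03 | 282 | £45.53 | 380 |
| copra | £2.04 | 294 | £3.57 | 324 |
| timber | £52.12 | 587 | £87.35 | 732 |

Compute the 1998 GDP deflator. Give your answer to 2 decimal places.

150.36

Nominal GDP 1998 = 12.61·825 + 45.53·380 + 3.57·324 + 87.35·732 = 92801.53.
Real GDP 1998 (at 1994 prices) = 9.79·825 + 39.03·380 + 2.04·324 + 52.12·732 = 61720.95.
Deflator = Nominal/Real × 100 = 92801.53/61720.95 × 100 = 150.357.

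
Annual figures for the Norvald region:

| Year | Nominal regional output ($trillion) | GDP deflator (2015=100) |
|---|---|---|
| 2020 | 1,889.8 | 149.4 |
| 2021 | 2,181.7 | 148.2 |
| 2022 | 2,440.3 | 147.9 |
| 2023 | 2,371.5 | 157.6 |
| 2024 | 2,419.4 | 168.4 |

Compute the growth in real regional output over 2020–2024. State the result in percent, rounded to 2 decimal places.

13.58%

Real regional output 2020 = 1889.8/1.494 = 1264.93.
Real regional output 2024 = 2419.4/1.684 = 1436.70.
Change = 1436.70/1264.93 − 1 = 0.1358.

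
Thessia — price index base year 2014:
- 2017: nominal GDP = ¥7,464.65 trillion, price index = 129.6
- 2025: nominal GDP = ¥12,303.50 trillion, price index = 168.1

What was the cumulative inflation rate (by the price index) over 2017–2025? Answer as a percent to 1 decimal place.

Price-level change = 168.1 / 129.6 − 1 = 0.2971.

29.7%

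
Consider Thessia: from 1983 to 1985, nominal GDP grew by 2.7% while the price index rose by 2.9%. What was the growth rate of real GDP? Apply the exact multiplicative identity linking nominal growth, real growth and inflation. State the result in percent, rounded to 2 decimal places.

(1 + g_nom) = (1 + g_real)(1 + π), so g_real = 1.0270 / 1.0290 − 1 = -0.00194.

-0.19%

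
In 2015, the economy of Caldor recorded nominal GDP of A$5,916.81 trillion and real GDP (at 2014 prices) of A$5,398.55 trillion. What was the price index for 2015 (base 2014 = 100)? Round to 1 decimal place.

price index = (Nominal / Real) × 100 = 5916.81 / 5398.55 × 100 = 109.60.

109.6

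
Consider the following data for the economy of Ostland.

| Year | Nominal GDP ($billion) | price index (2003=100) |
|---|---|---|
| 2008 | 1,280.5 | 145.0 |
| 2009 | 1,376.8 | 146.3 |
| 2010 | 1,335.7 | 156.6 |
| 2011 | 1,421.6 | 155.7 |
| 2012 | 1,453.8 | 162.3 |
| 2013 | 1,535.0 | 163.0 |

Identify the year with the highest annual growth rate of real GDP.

2009: real = 1376.8/1.463 = 941.08; growth vs 2008 (883.10) = 6.57%.
2010: real = 1335.7/1.566 = 852.94; growth vs 2009 (941.08) = -9.37%.
2011: real = 1421.6/1.557 = 913.04; growth vs 2010 (852.94) = 7.05%.
2012: real = 1453.8/1.623 = 895.75; growth vs 2011 (913.04) = -1.89%.
2013: real = 1535.0/1.630 = 941.72; growth vs 2012 (895.75) = 5.13%.

2011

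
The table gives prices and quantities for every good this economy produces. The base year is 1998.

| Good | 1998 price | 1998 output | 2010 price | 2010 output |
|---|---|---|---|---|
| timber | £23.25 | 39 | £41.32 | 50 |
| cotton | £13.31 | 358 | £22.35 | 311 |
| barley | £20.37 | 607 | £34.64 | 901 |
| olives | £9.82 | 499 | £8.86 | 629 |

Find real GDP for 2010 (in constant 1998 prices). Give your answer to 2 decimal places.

£29832.06

Real GDP 2010 = Σ (p_1998 × q_2010) = 23.25·50 + 13.31·311 + 20.37·901 + 9.82·629 = 29832.06.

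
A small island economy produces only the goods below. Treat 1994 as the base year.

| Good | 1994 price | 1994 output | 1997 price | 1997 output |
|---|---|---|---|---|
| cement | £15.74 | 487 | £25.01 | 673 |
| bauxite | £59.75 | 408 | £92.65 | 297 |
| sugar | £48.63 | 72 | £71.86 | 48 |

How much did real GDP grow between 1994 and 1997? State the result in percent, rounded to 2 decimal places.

-13.71%

Real GDP 1994 = Nominal GDP 1994 = 15.74·487 + 59.75·408 + 48.63·72 = 35544.74.
Real GDP 1997 (at 1994 prices) = 15.74·673 + 59.75·297 + 48.63·48 = 30673.01.
Real growth = 30673.01/35544.74 − 1 = -0.1371.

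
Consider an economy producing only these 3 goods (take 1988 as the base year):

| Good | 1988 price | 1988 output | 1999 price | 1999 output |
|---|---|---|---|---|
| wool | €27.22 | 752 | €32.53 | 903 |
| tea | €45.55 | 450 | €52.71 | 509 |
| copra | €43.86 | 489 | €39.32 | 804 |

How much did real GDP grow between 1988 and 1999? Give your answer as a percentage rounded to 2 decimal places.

Real GDP 1988 = Nominal GDP 1988 = 27.22·752 + 45.55·450 + 43.86·489 = 62414.48.
Real GDP 1999 (at 1988 prices) = 27.22·903 + 45.55·509 + 43.86·804 = 83028.05.
Real growth = 83028.05/62414.48 − 1 = 0.3303.

33.03%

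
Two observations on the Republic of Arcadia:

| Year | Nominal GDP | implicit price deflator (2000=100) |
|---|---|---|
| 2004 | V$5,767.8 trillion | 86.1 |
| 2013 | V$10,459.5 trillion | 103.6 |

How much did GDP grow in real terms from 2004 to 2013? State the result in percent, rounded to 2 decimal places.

50.71%

Deflate each year: 2004 → 5767.8/0.861 = 6698.95; 2013 → 10459.5/1.036 = 10096.04.
So real GDP changed by 10096.04/6698.95 − 1 = 0.5071, i.e. 50.71%.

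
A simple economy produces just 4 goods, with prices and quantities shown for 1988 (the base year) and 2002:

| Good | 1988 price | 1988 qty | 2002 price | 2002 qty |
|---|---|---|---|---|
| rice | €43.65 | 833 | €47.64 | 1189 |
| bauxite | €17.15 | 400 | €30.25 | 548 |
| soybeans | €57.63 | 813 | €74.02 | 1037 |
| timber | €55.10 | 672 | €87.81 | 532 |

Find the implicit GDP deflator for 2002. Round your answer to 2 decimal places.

130.80

Nominal GDP 2002 = 47.64·1189 + 30.25·548 + 74.02·1037 + 87.81·532 = 196694.62.
Real GDP 2002 (at 1988 prices) = 43.65·1189 + 17.15·548 + 57.63·1037 + 55.10·532 = 150373.56.
Deflator = Nominal/Real × 100 = 196694.62/150373.56 × 100 = 130.804.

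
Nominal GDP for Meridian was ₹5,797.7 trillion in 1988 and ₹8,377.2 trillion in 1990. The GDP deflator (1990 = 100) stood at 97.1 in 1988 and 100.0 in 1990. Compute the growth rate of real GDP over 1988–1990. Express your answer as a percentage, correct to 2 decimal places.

40.30%

Real GDP 1988 = 5797.7 / 0.971 = 5970.85.
Real GDP 1990 = 8377.2 / 1.000 = 8377.20.
Real growth = 8377.20 / 5970.85 − 1 = 0.4030.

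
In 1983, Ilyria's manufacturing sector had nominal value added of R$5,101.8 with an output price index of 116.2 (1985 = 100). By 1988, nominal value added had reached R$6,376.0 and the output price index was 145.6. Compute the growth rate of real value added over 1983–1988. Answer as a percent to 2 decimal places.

-0.26%

Deflate each year: 1983 → 5101.8/1.162 = 4390.53; 1988 → 6376.0/1.456 = 4379.12.
So real value added changed by 4379.12/4390.53 − 1 = -0.0026, i.e. -0.26%.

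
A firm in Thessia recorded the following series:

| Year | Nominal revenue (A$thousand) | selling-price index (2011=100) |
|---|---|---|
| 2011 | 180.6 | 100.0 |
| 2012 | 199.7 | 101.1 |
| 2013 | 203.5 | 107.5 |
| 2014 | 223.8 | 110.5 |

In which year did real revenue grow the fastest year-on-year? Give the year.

2012

2012: real = 199.7/1.011 = 197.53; growth vs 2011 (180.60) = 9.37%.
2013: real = 203.5/1.075 = 189.30; growth vs 2012 (197.53) = -4.17%.
2014: real = 223.8/1.105 = 202.53; growth vs 2013 (189.30) = 6.99%.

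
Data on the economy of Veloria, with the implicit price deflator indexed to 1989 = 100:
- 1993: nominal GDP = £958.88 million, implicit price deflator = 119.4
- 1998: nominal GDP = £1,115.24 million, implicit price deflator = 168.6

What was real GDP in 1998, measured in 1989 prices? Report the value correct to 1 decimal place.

£661.5 million

Real GDP = Nominal / (implicit price deflator/100) = 1115.24 / 1.686 = 661.47.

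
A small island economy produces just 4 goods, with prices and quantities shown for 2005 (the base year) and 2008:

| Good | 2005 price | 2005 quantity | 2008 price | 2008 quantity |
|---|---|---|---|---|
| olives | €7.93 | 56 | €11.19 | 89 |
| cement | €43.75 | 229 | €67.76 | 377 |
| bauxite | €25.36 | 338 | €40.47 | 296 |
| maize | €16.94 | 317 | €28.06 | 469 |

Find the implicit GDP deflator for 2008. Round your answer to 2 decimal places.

158.28

Nominal GDP 2008 = 11.19·89 + 67.76·377 + 40.47·296 + 28.06·469 = 51680.69.
Real GDP 2008 (at 2005 prices) = 7.93·89 + 43.75·377 + 25.36·296 + 16.94·469 = 32650.94.
Deflator = Nominal/Real × 100 = 51680.69/32650.94 × 100 = 158.282.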